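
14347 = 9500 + 4847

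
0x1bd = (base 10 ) 445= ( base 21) 104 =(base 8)675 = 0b110111101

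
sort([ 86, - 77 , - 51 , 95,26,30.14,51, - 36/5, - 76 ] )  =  [ - 77 , - 76, - 51, - 36/5,26,30.14, 51,86, 95 ]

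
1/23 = 1/23 =0.04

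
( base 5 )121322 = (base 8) 10753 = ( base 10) 4587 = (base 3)20021220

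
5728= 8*716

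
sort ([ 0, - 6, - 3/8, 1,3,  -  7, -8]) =[-8,-7 ,-6, - 3/8,0 , 1, 3] 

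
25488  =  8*3186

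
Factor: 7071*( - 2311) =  - 3^1 * 2311^1*2357^1 = -16341081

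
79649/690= 3463/30= 115.43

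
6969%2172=453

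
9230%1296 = 158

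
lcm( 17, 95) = 1615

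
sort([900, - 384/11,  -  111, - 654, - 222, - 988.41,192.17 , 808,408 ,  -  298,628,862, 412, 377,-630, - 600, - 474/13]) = [ - 988.41, - 654, - 630,-600,-298 , - 222,  -  111,-474/13,-384/11,192.17, 377,408,412,628, 808, 862, 900]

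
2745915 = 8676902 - 5930987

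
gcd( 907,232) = 1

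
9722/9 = 1080 + 2/9 =1080.22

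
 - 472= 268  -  740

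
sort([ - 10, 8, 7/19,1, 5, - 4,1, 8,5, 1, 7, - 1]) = [ - 10, - 4,-1,7/19, 1, 1, 1, 5,  5, 7, 8, 8]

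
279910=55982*5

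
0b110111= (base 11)50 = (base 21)2D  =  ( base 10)55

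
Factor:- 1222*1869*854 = -1950465972 = -2^2*3^1*7^2*13^1*47^1*61^1*89^1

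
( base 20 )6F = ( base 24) 5f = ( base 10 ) 135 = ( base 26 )55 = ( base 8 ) 207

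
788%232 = 92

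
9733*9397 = 91461001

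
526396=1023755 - 497359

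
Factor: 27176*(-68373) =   -  2^3*3^2*43^1*71^1*79^1*107^1 = - 1858104648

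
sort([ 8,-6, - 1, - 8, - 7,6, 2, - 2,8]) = [ - 8, - 7,-6 , - 2, - 1,2, 6, 8, 8]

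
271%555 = 271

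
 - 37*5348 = - 197876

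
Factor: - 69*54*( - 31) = 115506 = 2^1*3^4*23^1*31^1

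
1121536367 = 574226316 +547310051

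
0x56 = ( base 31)2o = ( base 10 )86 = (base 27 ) 35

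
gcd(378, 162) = 54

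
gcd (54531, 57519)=747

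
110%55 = 0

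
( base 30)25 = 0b1000001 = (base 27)2B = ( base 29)27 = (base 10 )65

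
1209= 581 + 628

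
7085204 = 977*7252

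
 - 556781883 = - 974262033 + 417480150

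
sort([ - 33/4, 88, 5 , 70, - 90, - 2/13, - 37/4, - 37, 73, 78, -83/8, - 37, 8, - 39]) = [ - 90 , - 39, -37,- 37, - 83/8, - 37/4,-33/4, - 2/13,5, 8,70,73, 78, 88]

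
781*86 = 67166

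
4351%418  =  171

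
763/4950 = 763/4950 = 0.15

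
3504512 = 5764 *608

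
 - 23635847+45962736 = 22326889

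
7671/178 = 43  +  17/178 = 43.10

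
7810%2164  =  1318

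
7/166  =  7/166=0.04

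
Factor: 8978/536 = 2^ (-2)*67^1 = 67/4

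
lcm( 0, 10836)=0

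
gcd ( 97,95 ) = 1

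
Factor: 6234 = 2^1*3^1*1039^1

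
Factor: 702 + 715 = 13^1*109^1  =  1417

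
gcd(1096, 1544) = 8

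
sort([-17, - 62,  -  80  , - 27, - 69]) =[ - 80, - 69,  -  62, - 27, - 17]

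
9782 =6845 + 2937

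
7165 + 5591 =12756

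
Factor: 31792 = 2^4*1987^1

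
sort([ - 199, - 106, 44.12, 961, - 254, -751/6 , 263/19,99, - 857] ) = [ - 857, - 254  ,-199, - 751/6, - 106,263/19,  44.12, 99, 961 ]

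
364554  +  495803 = 860357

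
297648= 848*351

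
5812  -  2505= 3307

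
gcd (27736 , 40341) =1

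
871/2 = 435 + 1/2 = 435.50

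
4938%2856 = 2082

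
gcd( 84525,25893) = 21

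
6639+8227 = 14866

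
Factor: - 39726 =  - 2^1*3^2*2207^1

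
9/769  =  9/769 = 0.01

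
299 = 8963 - 8664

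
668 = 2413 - 1745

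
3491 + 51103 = 54594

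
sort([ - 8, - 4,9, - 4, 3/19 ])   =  [ - 8, - 4, - 4, 3/19,9] 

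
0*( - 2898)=0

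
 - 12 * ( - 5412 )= 64944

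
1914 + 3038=4952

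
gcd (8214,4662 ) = 222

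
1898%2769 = 1898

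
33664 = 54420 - 20756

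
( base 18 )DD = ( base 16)F7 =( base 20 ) C7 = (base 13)160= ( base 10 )247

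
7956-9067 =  - 1111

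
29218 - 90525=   -  61307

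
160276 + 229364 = 389640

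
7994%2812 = 2370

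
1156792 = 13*88984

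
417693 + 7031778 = 7449471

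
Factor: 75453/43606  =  2^( - 1) * 3^1*7^1*3593^1*21803^ ( - 1 )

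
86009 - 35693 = 50316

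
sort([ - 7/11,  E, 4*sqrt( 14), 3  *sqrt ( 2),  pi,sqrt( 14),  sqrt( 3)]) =[ - 7/11 , sqrt (3) , E, pi, sqrt(14 ), 3*sqrt( 2)  ,  4*sqrt ( 14) ] 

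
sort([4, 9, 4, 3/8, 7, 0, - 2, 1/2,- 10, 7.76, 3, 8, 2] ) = [-10, - 2, 0, 3/8, 1/2, 2, 3,4, 4, 7, 7.76, 8,9] 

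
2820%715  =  675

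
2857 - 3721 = -864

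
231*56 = 12936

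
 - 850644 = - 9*94516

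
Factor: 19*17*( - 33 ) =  - 10659 = -3^1*11^1*17^1*19^1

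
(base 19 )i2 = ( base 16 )158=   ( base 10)344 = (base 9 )422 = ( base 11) 293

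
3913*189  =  739557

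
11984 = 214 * 56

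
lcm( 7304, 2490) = 109560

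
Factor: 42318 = 2^1*3^2*2351^1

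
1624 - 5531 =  - 3907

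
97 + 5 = 102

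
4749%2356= 37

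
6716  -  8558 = -1842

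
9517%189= 67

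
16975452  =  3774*4498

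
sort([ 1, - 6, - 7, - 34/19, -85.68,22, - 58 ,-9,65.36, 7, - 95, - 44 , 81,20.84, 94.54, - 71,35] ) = [ - 95, - 85.68 , - 71, - 58, - 44, - 9,-7, - 6, - 34/19,1, 7, 20.84,22,35, 65.36, 81,94.54 ] 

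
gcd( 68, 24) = 4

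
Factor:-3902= - 2^1* 1951^1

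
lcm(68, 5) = 340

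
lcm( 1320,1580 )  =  104280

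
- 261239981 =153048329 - 414288310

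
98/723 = 98/723  =  0.14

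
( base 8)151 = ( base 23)4d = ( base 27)3o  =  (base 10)105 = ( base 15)70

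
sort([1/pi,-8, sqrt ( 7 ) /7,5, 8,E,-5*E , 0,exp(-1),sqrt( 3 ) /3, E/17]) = [ - 5* E,-8,0,E/17,1/pi , exp(-1),sqrt( 7 ) /7,sqrt( 3) /3, E,5,  8 ] 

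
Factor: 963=3^2*107^1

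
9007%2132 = 479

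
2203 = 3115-912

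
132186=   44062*3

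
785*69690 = 54706650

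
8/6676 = 2/1669 = 0.00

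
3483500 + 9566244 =13049744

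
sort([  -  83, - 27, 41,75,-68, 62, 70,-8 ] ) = [ - 83 , - 68, - 27, - 8, 41, 62,70, 75] 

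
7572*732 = 5542704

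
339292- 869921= - 530629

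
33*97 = 3201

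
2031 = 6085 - 4054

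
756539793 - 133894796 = 622644997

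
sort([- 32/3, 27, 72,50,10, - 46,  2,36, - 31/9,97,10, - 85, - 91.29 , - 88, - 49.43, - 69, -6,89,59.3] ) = [-91.29, - 88,-85, - 69,- 49.43, - 46, - 32/3,-6, - 31/9,2,10,10,27,36,50, 59.3, 72, 89, 97 ] 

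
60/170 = 6/17 = 0.35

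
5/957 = 5/957 = 0.01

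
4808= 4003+805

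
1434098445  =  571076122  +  863022323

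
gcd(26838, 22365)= 4473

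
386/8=193/4  =  48.25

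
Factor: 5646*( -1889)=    - 2^1*3^1* 941^1*1889^1 = -10665294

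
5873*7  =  41111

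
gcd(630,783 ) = 9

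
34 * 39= 1326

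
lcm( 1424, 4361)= 69776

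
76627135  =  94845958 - 18218823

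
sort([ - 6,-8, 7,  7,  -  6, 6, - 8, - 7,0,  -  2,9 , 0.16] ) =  [ - 8, - 8, - 7, - 6,  -  6,  -  2,0, 0.16 , 6, 7 , 7,  9]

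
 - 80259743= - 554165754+473906011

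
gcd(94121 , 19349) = 1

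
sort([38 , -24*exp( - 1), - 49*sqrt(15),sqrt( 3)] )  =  [ - 49*sqrt( 15) , - 24 * exp( - 1 ),sqrt( 3),38]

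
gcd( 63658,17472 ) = 14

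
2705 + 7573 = 10278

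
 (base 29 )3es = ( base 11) 2249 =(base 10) 2957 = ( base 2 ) 101110001101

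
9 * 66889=602001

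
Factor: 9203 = 9203^1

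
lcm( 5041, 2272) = 161312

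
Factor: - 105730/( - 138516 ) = 2^( -1)*3^(-1)*5^1*7^(-1)*17^(-1 ) * 109^1 = 545/714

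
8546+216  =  8762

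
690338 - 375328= 315010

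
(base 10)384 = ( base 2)110000000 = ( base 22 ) HA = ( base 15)1A9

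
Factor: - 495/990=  - 1/2 = -  2^(-1 )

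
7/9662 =7/9662 =0.00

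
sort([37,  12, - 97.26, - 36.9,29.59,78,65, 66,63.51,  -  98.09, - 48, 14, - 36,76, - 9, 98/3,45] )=[ - 98.09, - 97.26, - 48, - 36.9, - 36, - 9,12,14 , 29.59,98/3,  37,  45,63.51,65, 66, 76,78]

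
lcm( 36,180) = 180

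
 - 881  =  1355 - 2236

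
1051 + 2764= 3815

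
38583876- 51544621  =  -12960745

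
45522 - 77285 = - 31763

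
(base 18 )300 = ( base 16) 3cc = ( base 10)972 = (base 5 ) 12342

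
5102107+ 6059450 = 11161557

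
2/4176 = 1/2088 = 0.00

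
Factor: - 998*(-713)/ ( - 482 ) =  - 23^1*31^1*241^ ( - 1)*499^1 =- 355787/241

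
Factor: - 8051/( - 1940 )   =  2^(- 2)*5^( - 1)*83^1 = 83/20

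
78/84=13/14 = 0.93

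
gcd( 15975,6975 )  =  225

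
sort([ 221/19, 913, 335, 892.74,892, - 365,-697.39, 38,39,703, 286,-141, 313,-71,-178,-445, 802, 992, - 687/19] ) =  [ - 697.39, - 445,-365,-178, - 141 ,- 71, - 687/19,221/19, 38, 39,  286,313, 335, 703 , 802, 892, 892.74, 913, 992 ] 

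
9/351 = 1/39 =0.03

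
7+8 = 15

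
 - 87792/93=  - 944  =  - 944.00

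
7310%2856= 1598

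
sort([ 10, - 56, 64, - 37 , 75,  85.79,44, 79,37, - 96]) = [  -  96 , - 56,-37,10,37, 44, 64,75,79, 85.79] 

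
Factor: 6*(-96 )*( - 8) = 4608 = 2^9*3^2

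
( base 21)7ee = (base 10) 3395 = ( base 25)5AK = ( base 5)102040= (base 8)6503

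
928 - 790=138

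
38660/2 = 19330 = 19330.00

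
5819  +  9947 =15766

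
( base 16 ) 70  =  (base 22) 52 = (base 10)112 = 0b1110000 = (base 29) 3p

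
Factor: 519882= 2^1* 3^1 * 11^1*7877^1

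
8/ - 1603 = -1 + 1595/1603 = - 0.00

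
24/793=24/793 = 0.03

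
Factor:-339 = -3^1 *113^1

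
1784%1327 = 457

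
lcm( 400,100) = 400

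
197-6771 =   -  6574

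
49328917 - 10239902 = 39089015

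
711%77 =18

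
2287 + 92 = 2379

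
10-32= -22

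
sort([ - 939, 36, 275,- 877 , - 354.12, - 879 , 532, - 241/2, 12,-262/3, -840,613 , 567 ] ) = [ - 939, - 879, - 877, - 840, - 354.12, - 241/2,- 262/3,12, 36, 275, 532,567,613 ]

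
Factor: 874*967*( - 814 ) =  -687958612 = -2^2*11^1*19^1*23^1*37^1*967^1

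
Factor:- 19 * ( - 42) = 798 = 2^1  *3^1 * 7^1 *19^1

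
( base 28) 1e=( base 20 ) 22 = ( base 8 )52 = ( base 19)24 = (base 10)42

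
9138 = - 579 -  - 9717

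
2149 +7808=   9957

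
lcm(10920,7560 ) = 98280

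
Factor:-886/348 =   -  2^( - 1)*3^(-1 )*29^(  -  1 )*443^1 = - 443/174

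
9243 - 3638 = 5605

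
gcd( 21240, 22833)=531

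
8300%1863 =848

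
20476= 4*5119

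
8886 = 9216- 330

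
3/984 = 1/328 = 0.00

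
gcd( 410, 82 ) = 82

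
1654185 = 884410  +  769775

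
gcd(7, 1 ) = 1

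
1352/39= 104/3  =  34.67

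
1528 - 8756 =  - 7228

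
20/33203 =20/33203 = 0.00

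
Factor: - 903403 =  - 903403^1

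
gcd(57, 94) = 1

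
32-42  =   - 10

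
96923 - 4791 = 92132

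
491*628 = 308348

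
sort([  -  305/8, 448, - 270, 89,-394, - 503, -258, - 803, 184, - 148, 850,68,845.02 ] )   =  [ - 803, - 503, - 394, - 270, - 258, - 148, - 305/8,68,89, 184,448,  845.02, 850] 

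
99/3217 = 99/3217 = 0.03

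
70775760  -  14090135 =56685625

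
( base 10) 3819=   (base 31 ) 3U6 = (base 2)111011101011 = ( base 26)5GN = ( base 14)156b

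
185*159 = 29415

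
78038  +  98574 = 176612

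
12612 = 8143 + 4469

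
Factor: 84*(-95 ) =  -2^2 * 3^1*5^1 * 7^1*19^1=- 7980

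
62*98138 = 6084556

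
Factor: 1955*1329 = 3^1*5^1 * 17^1*23^1*443^1=2598195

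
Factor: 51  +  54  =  3^1*5^1*7^1  =  105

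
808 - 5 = 803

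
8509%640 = 189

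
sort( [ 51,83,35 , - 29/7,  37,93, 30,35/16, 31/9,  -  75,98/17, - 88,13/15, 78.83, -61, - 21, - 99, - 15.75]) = [-99, - 88, - 75, - 61, - 21, - 15.75, - 29/7, 13/15,35/16, 31/9,98/17, 30, 35 , 37, 51, 78.83, 83, 93]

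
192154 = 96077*2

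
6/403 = 6/403  =  0.01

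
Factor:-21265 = -5^1*4253^1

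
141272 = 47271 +94001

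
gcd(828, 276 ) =276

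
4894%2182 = 530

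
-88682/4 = -22171 + 1/2 = - 22170.50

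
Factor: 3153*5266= 2^1 *3^1*1051^1*2633^1 = 16603698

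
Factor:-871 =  - 13^1* 67^1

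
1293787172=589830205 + 703956967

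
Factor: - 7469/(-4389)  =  97/57=3^(-1) * 19^( -1 )*97^1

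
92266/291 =92266/291 = 317.07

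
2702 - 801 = 1901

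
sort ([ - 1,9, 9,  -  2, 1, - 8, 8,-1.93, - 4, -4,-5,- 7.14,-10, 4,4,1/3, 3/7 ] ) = [ - 10, -8, - 7.14, - 5,-4, - 4,-2,-1.93, - 1, 1/3,3/7, 1, 4 , 4 , 8 , 9, 9 ] 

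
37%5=2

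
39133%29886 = 9247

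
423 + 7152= 7575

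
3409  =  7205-3796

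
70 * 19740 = 1381800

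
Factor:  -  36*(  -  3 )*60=2^4 * 3^4*5^1 = 6480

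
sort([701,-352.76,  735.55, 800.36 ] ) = [ - 352.76,701,735.55, 800.36 ] 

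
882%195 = 102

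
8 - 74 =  - 66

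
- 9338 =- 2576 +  - 6762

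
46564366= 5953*7822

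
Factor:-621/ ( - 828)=2^( - 2)*3^1 = 3/4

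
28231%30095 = 28231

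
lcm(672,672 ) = 672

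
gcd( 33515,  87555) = 5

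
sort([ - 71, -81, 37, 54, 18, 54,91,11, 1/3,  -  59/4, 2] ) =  [ - 81, - 71, - 59/4,1/3,2, 11,18, 37,54, 54,91]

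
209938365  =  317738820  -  107800455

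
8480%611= 537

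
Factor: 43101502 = 2^1*61^1*67^1*5273^1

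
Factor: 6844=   2^2*29^1 * 59^1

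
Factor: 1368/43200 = 19/600 = 2^(-3 )*3^ ( - 1)*5^(- 2 ) * 19^1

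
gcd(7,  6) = 1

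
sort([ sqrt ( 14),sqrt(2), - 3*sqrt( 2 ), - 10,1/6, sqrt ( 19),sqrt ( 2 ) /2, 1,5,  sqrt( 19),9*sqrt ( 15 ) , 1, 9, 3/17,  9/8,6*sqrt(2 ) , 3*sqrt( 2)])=[ - 10, - 3*sqrt(2),  1/6 , 3/17,sqrt(2)/2, 1,1,9/8,sqrt( 2 ), sqrt(14), 3*sqrt(2), sqrt( 19),sqrt(19),5,6*sqrt ( 2),9, 9*sqrt ( 15 )]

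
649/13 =49 +12/13 = 49.92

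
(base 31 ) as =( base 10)338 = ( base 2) 101010010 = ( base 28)c2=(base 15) 178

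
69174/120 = 11529/20 = 576.45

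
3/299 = 3/299= 0.01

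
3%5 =3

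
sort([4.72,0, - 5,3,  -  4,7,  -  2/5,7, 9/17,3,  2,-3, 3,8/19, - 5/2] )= [  -  5, - 4,-3, - 5/2,-2/5,0,8/19,9/17 , 2,3, 3,  3,4.72, 7,7]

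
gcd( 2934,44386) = 2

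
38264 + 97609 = 135873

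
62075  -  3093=58982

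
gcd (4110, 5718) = 6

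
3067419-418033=2649386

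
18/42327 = 2/4703 =0.00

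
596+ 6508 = 7104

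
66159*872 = 57690648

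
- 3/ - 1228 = 3/1228 = 0.00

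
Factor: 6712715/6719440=2^( - 4)*7^( - 1)*13^( - 2 )*53^1*71^( - 1 )*73^1*347^1 =1342543/1343888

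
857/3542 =857/3542 = 0.24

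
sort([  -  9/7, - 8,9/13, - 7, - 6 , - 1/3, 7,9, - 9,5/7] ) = [ - 9, - 8  , - 7,-6, - 9/7, - 1/3, 9/13,5/7,7, 9]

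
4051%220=91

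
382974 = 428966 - 45992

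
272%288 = 272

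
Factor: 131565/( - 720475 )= - 3^1*5^( - 1)*7^1 * 23^(-1)  =  - 21/115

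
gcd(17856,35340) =372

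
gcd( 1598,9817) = 1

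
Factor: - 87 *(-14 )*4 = 2^3*3^1*7^1*29^1 = 4872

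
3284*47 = 154348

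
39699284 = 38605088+1094196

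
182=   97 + 85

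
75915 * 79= 5997285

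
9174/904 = 10 + 67/452 =10.15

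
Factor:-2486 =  - 2^1*11^1*113^1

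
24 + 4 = 28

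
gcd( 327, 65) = 1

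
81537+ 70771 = 152308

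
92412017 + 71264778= 163676795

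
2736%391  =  390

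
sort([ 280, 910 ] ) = [ 280,910 ] 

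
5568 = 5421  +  147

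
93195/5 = 18639 = 18639.00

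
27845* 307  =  8548415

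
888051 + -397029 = 491022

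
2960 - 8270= - 5310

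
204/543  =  68/181 = 0.38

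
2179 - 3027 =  - 848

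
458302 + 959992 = 1418294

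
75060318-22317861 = 52742457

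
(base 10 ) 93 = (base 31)30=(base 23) 41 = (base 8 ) 135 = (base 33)2r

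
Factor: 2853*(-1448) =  -4131144 = - 2^3*3^2*181^1*317^1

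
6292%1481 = 368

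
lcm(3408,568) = 3408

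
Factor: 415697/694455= 3^ ( -1 )*5^( - 1 )*67^( - 1)*691^(-1)* 415697^1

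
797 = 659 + 138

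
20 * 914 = 18280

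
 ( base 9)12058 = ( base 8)17610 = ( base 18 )16G8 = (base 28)A88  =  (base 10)8072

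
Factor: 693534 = 2^1*3^1 * 115589^1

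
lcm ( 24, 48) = 48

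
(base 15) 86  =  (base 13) 99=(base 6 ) 330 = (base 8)176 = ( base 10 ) 126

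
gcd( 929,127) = 1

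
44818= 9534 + 35284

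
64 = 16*4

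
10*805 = 8050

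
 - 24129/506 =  - 24129/506 = -47.69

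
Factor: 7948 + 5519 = 3^1*67^2 = 13467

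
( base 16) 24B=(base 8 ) 1113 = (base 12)40b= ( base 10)587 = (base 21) 16k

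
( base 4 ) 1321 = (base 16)79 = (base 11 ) 100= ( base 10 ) 121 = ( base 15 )81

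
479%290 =189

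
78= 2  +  76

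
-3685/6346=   -  3685/6346 = - 0.58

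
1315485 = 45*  29233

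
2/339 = 2/339 =0.01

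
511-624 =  - 113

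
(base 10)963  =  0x3c3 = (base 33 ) T6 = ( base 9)1280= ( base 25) 1dd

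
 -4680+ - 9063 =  - 13743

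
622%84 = 34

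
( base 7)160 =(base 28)37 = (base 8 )133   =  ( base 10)91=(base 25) 3g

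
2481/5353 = 2481/5353 = 0.46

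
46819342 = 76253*614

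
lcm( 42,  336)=336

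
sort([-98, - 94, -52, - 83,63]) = [-98, - 94, - 83, - 52, 63]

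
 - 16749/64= - 262  +  19/64 = -261.70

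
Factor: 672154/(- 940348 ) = - 336077/470174  =  - 2^(-1)*7^1*19^( - 1)*41^1*1171^1*12373^( - 1 )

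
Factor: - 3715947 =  - 3^2*37^1 * 11159^1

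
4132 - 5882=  - 1750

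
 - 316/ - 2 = 158/1 = 158.00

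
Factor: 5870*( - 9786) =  - 2^2*3^1*5^1*7^1 * 233^1*587^1 = - 57443820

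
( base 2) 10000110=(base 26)54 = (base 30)4e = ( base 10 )134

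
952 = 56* 17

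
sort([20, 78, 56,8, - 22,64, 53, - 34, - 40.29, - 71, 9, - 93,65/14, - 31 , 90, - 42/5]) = [ - 93,-71, - 40.29, - 34, - 31, - 22 , - 42/5,65/14, 8, 9, 20 , 53, 56, 64,78, 90]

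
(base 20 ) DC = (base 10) 272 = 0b100010000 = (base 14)156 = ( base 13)17c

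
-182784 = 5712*( - 32)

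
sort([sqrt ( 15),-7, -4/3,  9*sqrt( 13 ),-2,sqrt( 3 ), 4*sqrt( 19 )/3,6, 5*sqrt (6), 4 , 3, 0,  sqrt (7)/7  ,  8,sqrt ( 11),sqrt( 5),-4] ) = [  -  7, - 4, - 2, - 4/3, 0, sqrt(7 ) /7, sqrt (3),sqrt( 5),3 , sqrt( 11 ),sqrt ( 15), 4, 4* sqrt(19 )/3,6,8,5*sqrt(6),  9*sqrt(13) ]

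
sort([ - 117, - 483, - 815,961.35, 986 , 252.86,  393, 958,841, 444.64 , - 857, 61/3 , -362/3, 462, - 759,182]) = [ - 857, - 815, - 759, - 483, - 362/3, - 117,  61/3, 182, 252.86,393,444.64,462 , 841, 958, 961.35  ,  986] 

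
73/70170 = 73/70170   =  0.00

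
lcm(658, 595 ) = 55930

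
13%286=13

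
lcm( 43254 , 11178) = 994842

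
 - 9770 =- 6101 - 3669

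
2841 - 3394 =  - 553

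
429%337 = 92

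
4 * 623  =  2492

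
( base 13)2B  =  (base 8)45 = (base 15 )27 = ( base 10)37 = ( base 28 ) 19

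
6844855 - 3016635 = 3828220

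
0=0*22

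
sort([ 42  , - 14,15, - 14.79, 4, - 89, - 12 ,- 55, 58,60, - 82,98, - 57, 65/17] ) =[ - 89, - 82, - 57, -55, - 14.79, - 14,-12,65/17,4,15,42,58, 60, 98]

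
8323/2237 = 3 + 1612/2237 = 3.72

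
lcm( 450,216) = 5400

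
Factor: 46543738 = 2^1*23271869^1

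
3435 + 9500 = 12935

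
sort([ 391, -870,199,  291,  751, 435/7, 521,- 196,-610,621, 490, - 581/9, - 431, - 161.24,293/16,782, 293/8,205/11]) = [ - 870, - 610,  -  431,-196,-161.24,-581/9, 293/16,  205/11,293/8 , 435/7,199,291, 391,490, 521,  621, 751,782 ] 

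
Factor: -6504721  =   - 359^1 * 18119^1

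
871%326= 219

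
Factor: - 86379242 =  - 2^1*163^1*257^1*1031^1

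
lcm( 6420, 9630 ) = 19260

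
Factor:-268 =  -  2^2*67^1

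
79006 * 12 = 948072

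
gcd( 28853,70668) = 1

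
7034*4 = 28136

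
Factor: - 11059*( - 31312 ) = 346279408 = 2^4*19^1*103^1*11059^1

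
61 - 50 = 11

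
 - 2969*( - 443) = 1315267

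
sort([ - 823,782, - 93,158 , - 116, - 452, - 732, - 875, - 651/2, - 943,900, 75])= [ - 943,-875 , - 823,  -  732,-452,- 651/2, - 116, - 93,75, 158,782,900 ]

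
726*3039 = 2206314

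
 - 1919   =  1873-3792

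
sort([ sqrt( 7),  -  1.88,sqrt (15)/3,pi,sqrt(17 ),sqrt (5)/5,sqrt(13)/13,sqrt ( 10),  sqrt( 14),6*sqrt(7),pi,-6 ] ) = [ - 6,  -  1.88,sqrt (13)/13 , sqrt( 5)/5, sqrt( 15 ) /3,sqrt(7 ),pi, pi,sqrt( 10),sqrt(14) , sqrt (17),6*sqrt( 7)]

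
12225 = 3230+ 8995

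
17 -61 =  - 44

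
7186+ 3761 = 10947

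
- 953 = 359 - 1312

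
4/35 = 4/35= 0.11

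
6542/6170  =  1 + 186/3085 = 1.06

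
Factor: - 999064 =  - 2^3 * 11^1*11353^1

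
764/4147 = 764/4147= 0.18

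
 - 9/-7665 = 3/2555  =  0.00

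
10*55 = 550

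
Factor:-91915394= -2^1*79^1*581743^1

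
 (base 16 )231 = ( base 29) ja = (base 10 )561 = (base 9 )683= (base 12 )3A9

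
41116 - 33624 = 7492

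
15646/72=217 + 11/36 = 217.31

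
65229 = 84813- 19584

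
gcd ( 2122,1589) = 1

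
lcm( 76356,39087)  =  3283308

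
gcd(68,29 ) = 1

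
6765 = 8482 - 1717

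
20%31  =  20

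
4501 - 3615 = 886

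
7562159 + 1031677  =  8593836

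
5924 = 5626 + 298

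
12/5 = 2 + 2/5 = 2.40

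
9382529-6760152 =2622377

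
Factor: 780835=5^1*11^1 * 14197^1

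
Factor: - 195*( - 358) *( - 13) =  -2^1*3^1*5^1* 13^2*179^1 = - 907530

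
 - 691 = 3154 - 3845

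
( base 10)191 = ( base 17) b4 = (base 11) 164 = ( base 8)277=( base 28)6N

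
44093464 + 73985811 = 118079275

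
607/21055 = 607/21055 =0.03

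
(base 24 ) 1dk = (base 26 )18O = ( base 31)T9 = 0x38c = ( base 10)908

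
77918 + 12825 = 90743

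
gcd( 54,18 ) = 18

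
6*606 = 3636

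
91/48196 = 91/48196 =0.00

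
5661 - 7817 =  -2156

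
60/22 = 2 + 8/11 = 2.73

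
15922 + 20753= 36675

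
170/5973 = 170/5973 = 0.03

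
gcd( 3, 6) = 3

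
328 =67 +261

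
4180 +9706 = 13886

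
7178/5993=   7178/5993 = 1.20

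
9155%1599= 1160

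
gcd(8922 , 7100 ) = 2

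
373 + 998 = 1371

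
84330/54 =1561+2/3 = 1561.67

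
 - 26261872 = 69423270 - 95685142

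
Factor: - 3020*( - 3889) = 11744780 = 2^2*5^1 * 151^1*3889^1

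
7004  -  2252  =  4752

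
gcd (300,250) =50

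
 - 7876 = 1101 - 8977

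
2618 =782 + 1836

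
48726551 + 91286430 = 140012981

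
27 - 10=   17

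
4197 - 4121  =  76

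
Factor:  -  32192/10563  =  -2^6*3^( - 1 ) * 7^( - 1) = -64/21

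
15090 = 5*3018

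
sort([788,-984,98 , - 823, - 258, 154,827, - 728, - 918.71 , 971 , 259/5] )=[ - 984, - 918.71, - 823, - 728, - 258,259/5,  98,154, 788,  827,971 ]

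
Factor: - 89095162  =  -2^1*13^1*3426737^1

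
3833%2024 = 1809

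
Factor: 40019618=2^1*137^1  *  146057^1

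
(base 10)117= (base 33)3i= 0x75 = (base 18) 69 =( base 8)165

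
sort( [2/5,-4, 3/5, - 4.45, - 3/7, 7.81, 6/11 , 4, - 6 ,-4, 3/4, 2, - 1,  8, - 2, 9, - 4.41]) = [ - 6, - 4.45,-4.41, - 4, - 4, - 2, -1,- 3/7,  2/5, 6/11, 3/5,3/4,  2, 4, 7.81, 8 , 9 ]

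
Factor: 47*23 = 23^1*47^1 = 1081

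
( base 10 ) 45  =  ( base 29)1g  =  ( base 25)1k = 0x2D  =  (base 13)36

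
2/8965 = 2/8965 = 0.00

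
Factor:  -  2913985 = -5^1*23^1*25339^1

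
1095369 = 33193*33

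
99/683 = 99/683 = 0.14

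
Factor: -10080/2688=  - 2^( - 2 )*3^1*5^1=- 15/4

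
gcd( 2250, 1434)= 6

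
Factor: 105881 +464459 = 2^2*5^1*28517^1 =570340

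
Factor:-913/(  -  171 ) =3^(  -  2)*11^1 * 19^(-1)*83^1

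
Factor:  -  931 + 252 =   -  7^1*97^1 = - 679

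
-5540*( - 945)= 5235300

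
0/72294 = 0= 0.00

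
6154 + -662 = 5492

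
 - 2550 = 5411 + -7961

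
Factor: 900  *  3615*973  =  3165655500 = 2^2*3^3 *5^3*7^1*139^1*241^1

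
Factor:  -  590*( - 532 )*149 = 2^3* 5^1 * 7^1*19^1  *  59^1*149^1= 46768120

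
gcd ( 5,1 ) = 1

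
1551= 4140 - 2589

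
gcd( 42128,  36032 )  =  16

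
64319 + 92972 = 157291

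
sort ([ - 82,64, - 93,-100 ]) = [ - 100, - 93, - 82,64] 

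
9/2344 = 9/2344 = 0.00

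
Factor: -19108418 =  - 2^1*7^1*97^1*14071^1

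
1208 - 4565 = - 3357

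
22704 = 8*2838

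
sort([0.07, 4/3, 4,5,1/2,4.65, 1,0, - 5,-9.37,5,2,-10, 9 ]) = [ - 10 , - 9.37,-5,0, 0.07,1/2,1, 4/3, 2,  4,  4.65,5,  5,9 ] 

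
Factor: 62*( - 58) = -3596 = - 2^2*29^1*31^1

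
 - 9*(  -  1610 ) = 14490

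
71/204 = 71/204= 0.35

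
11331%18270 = 11331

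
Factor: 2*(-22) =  - 2^2*11^1  =  - 44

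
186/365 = 186/365 = 0.51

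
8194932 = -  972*(-8431)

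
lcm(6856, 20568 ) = 20568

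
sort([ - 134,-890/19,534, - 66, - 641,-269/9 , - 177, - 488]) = [ - 641, - 488 , - 177, - 134, - 66, - 890/19 , - 269/9, 534 ] 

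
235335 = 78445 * 3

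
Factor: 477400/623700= 2^1*3^(-4 )*31^1 = 62/81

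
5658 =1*5658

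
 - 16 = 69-85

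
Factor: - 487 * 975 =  - 474825 =- 3^1*5^2*13^1 * 487^1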